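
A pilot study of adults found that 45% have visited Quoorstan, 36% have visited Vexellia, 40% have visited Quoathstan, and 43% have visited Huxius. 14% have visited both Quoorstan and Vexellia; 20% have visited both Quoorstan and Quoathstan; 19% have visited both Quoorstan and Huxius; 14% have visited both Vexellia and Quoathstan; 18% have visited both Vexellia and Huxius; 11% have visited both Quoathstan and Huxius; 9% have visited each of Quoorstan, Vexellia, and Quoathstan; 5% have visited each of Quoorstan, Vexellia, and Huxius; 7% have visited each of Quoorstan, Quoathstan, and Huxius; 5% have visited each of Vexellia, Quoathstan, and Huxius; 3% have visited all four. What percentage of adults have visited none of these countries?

9%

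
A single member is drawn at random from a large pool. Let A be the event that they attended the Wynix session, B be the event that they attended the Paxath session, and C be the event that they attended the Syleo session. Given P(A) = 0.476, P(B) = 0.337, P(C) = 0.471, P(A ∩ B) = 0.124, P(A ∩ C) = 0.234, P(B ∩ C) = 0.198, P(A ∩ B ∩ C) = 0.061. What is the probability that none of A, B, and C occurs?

0.211

Inclusion–exclusion gives
P(A ∪ B ∪ C) = 0.476 + 0.337 + 0.471 − 0.124 − 0.234 − 0.198 + 0.061 = 0.789
P(none) = 1 − 0.789 = 0.211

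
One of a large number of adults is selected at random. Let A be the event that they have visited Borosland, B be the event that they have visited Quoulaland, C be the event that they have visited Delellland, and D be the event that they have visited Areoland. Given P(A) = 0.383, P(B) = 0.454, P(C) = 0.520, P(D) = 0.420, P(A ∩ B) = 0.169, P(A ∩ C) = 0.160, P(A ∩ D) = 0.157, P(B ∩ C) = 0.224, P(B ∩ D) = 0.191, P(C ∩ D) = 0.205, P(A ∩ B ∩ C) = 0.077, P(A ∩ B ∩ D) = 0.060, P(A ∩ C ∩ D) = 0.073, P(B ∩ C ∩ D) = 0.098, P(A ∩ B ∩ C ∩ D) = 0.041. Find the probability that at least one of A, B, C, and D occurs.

0.938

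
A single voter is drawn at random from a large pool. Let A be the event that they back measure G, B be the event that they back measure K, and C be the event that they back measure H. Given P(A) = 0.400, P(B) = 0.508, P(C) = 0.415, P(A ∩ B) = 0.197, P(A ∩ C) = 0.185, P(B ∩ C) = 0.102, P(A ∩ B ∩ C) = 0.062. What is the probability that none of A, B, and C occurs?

0.099

Inclusion–exclusion gives
P(A ∪ B ∪ C) = 0.400 + 0.508 + 0.415 − 0.197 − 0.185 − 0.102 + 0.062 = 0.901
P(none) = 1 − 0.901 = 0.099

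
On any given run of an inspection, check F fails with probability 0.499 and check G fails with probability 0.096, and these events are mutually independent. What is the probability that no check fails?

P(none) = (1 − 0.499) × (1 − 0.096) = 0.501 × 0.904 = 0.452904

0.452904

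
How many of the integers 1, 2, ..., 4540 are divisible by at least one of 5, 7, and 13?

1667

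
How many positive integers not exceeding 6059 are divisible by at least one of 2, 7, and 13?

By inclusion-exclusion,
⌊6059/2⌋ + ⌊6059/7⌋ + ⌊6059/13⌋ − ⌊6059/14⌋ − ⌊6059/26⌋ − ⌊6059/91⌋ + ⌊6059/182⌋ = 3029 + 865 + 466 − 432 − 233 − 66 + 33 = 3662

3662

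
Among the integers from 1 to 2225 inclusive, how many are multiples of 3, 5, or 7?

By inclusion–exclusion:
741 + 445 + 317 − 148 − 105 − 63 + 21 = 1208

1208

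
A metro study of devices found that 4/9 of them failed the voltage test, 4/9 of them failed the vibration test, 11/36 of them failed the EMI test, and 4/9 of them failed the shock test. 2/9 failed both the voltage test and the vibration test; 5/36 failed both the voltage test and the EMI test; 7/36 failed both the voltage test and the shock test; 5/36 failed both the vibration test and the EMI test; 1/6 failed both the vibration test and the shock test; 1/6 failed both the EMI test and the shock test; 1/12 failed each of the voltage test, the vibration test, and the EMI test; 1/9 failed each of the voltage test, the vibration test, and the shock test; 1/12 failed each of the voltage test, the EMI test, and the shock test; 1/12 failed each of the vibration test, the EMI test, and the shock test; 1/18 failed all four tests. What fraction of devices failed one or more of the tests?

11/12

P(union) = 4/9 + 4/9 + 11/36 + 4/9 − 2/9 − 5/36 − 7/36 − 5/36 − 1/6 − 1/6 + 1/12 + 1/9 + 1/12 + 1/12 − 1/18 = 11/12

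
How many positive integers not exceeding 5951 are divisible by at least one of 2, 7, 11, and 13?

3810

floor(5951/2) + floor(5951/7) + floor(5951/11) + floor(5951/13) − floor(5951/14) − floor(5951/22) − floor(5951/26) − floor(5951/77) − floor(5951/91) − floor(5951/143) + floor(5951/154) + floor(5951/182) + floor(5951/286) + floor(5951/1001) − floor(5951/2002) = 2975 + 850 + 541 + 457 − 425 − 270 − 228 − 77 − 65 − 41 + 38 + 32 + 20 + 5 − 2 = 3810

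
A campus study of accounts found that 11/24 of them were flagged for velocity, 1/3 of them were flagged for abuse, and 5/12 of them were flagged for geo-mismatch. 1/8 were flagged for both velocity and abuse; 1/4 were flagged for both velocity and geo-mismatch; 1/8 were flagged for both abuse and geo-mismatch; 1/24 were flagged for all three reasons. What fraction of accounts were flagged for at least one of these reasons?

Apply inclusion-exclusion:
P(union) = 11/24 + 1/3 + 5/12 − 1/8 − 1/4 − 1/8 + 1/24 = 3/4

3/4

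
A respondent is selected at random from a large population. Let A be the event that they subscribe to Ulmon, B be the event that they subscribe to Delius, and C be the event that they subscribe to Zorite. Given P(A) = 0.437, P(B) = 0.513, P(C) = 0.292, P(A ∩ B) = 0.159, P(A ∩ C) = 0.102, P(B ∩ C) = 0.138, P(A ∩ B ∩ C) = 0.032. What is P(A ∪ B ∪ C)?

By inclusion-exclusion,
P(A ∪ B ∪ C) = 0.437 + 0.513 + 0.292 − 0.159 − 0.102 − 0.138 + 0.032 = 0.875

0.875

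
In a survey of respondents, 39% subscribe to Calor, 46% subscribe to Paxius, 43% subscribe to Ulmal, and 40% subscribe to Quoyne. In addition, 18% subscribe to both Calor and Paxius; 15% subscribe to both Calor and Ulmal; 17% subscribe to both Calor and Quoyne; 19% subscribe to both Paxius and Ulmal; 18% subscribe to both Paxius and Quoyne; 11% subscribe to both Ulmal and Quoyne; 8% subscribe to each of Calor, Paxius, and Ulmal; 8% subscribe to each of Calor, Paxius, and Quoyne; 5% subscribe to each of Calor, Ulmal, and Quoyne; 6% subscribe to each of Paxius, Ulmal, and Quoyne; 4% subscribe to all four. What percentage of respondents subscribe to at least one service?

93%

By inclusion–exclusion:
P(at least one) = 39 + 46 + 43 + 40 − 18 − 15 − 17 − 19 − 18 − 11 + 8 + 8 + 5 + 6 − 4 = 93%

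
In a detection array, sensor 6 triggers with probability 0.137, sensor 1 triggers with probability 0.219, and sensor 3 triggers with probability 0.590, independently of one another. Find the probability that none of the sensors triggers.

0.27634123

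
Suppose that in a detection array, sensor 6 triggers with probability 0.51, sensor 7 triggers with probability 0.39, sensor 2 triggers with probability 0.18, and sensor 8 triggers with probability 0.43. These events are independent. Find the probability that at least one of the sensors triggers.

P(none) = (1 − 0.51) × (1 − 0.39) × (1 − 0.18) × (1 − 0.43) = 0.49 × 0.61 × 0.82 × 0.57 = 0.13970586
P(at least one) = 1 − 0.13970586 = 0.86029414

0.86029414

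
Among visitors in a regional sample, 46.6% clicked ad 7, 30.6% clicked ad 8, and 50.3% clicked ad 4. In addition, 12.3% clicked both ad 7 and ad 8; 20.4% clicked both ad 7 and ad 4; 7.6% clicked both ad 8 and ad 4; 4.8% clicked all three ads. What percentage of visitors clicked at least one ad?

92.0%

Using inclusion–exclusion:
P(union) = 46.6 + 30.6 + 50.3 − 12.3 − 20.4 − 7.6 + 4.8 = 92.0%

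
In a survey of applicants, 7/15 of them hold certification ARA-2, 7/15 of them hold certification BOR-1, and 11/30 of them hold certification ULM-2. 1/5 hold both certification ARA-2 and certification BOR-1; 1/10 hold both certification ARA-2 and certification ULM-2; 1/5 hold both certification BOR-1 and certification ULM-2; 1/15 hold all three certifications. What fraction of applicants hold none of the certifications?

P(at least one) = 7/15 + 7/15 + 11/30 − 1/5 − 1/10 − 1/5 + 1/15 = 13/15
P(none) = 1 − 13/15 = 2/15

2/15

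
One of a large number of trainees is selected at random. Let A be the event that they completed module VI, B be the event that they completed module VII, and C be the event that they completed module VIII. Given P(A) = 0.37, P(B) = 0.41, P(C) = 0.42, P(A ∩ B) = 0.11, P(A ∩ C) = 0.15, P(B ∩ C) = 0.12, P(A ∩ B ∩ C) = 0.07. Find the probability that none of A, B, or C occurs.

P(A ∪ B ∪ C) = 0.37 + 0.41 + 0.42 − 0.11 − 0.15 − 0.12 + 0.07 = 0.89
P(none) = 1 − 0.89 = 0.11

0.11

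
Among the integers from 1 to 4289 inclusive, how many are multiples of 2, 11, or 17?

⌊4289/2⌋ + ⌊4289/11⌋ + ⌊4289/17⌋ − ⌊4289/22⌋ − ⌊4289/34⌋ − ⌊4289/187⌋ + ⌊4289/374⌋ = 2144 + 389 + 252 − 194 − 126 − 22 + 11 = 2454

2454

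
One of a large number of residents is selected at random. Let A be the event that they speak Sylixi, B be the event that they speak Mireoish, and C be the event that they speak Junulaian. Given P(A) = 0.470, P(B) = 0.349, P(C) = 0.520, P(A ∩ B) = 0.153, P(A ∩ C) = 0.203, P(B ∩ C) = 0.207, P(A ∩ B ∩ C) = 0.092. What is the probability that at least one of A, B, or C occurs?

Using inclusion–exclusion:
P(A ∪ B ∪ C) = 0.470 + 0.349 + 0.520 − 0.153 − 0.203 − 0.207 + 0.092 = 0.868

0.868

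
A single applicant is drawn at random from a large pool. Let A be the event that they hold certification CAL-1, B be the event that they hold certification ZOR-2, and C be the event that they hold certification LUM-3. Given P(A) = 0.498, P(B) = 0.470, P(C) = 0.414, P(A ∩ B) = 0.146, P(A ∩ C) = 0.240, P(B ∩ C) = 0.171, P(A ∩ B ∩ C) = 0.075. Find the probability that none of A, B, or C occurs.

0.100

P(A ∪ B ∪ C) = 0.498 + 0.470 + 0.414 − 0.146 − 0.240 − 0.171 + 0.075 = 0.900
P(none) = 1 − 0.900 = 0.100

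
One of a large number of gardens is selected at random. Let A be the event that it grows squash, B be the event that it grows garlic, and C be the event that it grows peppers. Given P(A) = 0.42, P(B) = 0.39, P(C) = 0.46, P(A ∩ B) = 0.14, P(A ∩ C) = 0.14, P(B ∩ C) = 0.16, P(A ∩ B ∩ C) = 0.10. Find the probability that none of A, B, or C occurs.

P(A ∪ B ∪ C) = 0.42 + 0.39 + 0.46 − 0.14 − 0.14 − 0.16 + 0.10 = 0.93
P(none) = 1 − 0.93 = 0.07

0.07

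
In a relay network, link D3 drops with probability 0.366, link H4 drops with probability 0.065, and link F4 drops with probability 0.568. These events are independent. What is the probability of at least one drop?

0.74391472

P(none) = (1 − 0.366) × (1 − 0.065) × (1 − 0.568) = 0.634 × 0.935 × 0.432 = 0.25608528
P(at least one) = 1 − 0.25608528 = 0.74391472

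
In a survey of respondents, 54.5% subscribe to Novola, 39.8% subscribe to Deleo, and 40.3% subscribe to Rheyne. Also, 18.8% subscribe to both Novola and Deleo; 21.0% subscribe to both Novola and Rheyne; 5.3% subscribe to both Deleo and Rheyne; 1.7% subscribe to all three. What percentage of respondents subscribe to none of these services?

8.8%

Apply inclusion-exclusion:
P(union) = 54.5 + 39.8 + 40.3 − 18.8 − 21.0 − 5.3 + 1.7 = 91.2%
P(none) = 100% − 91.2% = 8.8%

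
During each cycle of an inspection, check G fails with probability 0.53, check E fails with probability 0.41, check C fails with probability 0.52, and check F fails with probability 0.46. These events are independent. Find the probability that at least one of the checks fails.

0.92812384

Independence gives P(none) = ∏(1 − pᵢ).
P(none) = (1 − 0.53) × (1 − 0.41) × (1 − 0.52) × (1 − 0.46) = 0.47 × 0.59 × 0.48 × 0.54 = 0.07187616
P(at least one) = 1 − 0.07187616 = 0.92812384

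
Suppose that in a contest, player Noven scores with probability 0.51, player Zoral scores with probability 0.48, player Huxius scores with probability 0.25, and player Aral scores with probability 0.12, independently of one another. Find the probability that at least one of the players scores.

0.831832

Since the events are independent, P(none) is the product of the individual non-occurrence probabilities.
P(none) = (1 − 0.51) × (1 − 0.48) × (1 − 0.25) × (1 − 0.12) = 0.49 × 0.52 × 0.75 × 0.88 = 0.168168
P(at least one) = 1 − 0.168168 = 0.831832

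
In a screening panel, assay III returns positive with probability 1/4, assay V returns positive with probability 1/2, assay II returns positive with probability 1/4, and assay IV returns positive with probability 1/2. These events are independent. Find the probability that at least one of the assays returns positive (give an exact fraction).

55/64

P(none) = (1 − 1/4) × (1 − 1/2) × (1 − 1/4) × (1 − 1/2) = 3/4 × 1/2 × 3/4 × 1/2 = 9/64
P(at least one) = 1 − 9/64 = 55/64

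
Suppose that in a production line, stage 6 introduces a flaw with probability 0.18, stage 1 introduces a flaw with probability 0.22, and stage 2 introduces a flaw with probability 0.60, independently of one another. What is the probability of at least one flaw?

0.74416

P(none) = (1 − 0.18) × (1 − 0.22) × (1 − 0.60) = 0.82 × 0.78 × 0.40 = 0.25584
P(at least one) = 1 − 0.25584 = 0.74416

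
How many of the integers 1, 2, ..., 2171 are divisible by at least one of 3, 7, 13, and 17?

1094

Inclusion–exclusion gives
floor(2171/3) + floor(2171/7) + floor(2171/13) + floor(2171/17) − floor(2171/21) − floor(2171/39) − floor(2171/51) − floor(2171/91) − floor(2171/119) − floor(2171/221) + floor(2171/273) + floor(2171/357) + floor(2171/663) + floor(2171/1547) − floor(2171/4641) = 723 + 310 + 167 + 127 − 103 − 55 − 42 − 23 − 18 − 9 + 7 + 6 + 3 + 1 − 0 = 1094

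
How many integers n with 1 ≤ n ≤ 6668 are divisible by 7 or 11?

1472

Inclusion–exclusion gives
floor(6668/7) + floor(6668/11) − floor(6668/77) = 952 + 606 − 86 = 1472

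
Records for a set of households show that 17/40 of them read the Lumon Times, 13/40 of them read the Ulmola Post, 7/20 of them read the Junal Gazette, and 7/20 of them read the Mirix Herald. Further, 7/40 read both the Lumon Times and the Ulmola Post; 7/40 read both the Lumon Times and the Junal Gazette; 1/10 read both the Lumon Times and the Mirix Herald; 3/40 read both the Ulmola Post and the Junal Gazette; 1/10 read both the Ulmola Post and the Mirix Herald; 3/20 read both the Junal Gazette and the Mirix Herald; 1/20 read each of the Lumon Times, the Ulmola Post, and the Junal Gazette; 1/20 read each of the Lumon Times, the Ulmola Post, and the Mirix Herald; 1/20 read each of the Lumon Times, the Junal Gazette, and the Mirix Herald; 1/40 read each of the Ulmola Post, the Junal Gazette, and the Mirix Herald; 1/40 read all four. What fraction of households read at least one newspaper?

33/40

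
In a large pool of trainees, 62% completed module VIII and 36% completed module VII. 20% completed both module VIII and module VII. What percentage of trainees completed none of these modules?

22%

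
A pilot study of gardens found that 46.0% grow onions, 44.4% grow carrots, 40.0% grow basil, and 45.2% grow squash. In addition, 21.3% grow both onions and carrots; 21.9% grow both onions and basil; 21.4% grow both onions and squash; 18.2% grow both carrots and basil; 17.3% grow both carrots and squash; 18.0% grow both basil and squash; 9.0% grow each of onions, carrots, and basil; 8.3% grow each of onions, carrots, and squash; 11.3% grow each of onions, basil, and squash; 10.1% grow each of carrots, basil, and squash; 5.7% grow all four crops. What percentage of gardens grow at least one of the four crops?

By inclusion-exclusion,
P(≥1) = 46.0 + 44.4 + 40.0 + 45.2 − 21.3 − 21.9 − 21.4 − 18.2 − 17.3 − 18.0 + 9.0 + 8.3 + 11.3 + 10.1 − 5.7 = 90.5%

90.5%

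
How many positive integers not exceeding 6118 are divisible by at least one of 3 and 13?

2353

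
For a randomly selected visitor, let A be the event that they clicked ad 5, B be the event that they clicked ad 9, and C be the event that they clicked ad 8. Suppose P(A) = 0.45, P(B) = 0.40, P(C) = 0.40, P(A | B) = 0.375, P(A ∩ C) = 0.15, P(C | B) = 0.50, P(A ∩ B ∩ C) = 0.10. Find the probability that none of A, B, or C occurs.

P(A ∩ B) = P(B)·P(A|B) = 0.40 × 0.375 = 0.15
P(B ∩ C) = P(B)·P(C|B) = 0.40 × 0.50 = 0.20
Inclusion–exclusion gives
P(A ∪ B ∪ C) = 0.45 + 0.40 + 0.40 − 0.15 − 0.15 − 0.20 + 0.10 = 0.85
P(none) = 1 − 0.85 = 0.15

0.15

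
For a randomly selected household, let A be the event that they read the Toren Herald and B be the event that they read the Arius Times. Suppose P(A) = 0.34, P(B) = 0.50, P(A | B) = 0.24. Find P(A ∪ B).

P(A ∩ B) = P(B)·P(A|B) = 0.50 × 0.24 = 0.12
Using inclusion–exclusion:
P(A ∪ B) = 0.34 + 0.50 − 0.12 = 0.72

0.72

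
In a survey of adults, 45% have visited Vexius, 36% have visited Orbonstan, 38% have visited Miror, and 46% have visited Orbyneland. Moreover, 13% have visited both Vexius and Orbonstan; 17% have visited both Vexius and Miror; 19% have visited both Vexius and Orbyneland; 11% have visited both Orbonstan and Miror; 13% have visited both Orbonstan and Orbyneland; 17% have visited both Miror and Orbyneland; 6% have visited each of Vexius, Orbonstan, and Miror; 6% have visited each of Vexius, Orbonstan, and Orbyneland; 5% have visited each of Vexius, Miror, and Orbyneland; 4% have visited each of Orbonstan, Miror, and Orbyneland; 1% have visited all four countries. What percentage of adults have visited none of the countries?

P(at least one) = 45 + 36 + 38 + 46 − 13 − 17 − 19 − 11 − 13 − 17 + 6 + 6 + 5 + 4 − 1 = 95%
P(none) = 100% − 95% = 5%

5%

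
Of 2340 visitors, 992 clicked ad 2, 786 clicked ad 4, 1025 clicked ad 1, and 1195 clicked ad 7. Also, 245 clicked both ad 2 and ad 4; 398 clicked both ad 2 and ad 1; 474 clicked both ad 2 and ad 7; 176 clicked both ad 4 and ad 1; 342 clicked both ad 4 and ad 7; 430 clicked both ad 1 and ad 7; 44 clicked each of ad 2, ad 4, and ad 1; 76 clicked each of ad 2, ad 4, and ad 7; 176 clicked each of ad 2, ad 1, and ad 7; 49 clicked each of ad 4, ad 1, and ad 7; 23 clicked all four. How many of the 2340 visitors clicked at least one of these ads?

2255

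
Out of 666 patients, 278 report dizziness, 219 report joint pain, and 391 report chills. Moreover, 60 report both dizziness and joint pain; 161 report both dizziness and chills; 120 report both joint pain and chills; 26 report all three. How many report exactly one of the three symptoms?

284

N(exactly one) = 278 + 219 + 391 − 2·60 − 2·161 − 2·120 + 3·26 = 284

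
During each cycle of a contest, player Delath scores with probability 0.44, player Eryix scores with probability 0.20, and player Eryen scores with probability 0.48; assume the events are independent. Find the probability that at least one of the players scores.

Independence gives P(none) = ∏(1 − pᵢ).
P(none) = (1 − 0.44) × (1 − 0.20) × (1 − 0.48) = 0.56 × 0.80 × 0.52 = 0.23296
P(at least one) = 1 − 0.23296 = 0.76704

0.76704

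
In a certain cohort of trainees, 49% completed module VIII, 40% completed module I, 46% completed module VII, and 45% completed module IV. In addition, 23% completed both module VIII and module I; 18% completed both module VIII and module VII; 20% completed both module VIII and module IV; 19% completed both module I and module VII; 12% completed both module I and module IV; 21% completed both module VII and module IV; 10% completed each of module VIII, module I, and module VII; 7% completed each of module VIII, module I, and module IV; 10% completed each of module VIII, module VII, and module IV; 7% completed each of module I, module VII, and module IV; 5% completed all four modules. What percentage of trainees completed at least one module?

By inclusion-exclusion,
P(union) = 49 + 40 + 46 + 45 − 23 − 18 − 20 − 19 − 12 − 21 + 10 + 7 + 10 + 7 − 5 = 96%

96%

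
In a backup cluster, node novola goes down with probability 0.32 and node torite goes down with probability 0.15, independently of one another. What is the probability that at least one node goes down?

P(none) = (1 − 0.32) × (1 − 0.15) = 0.68 × 0.85 = 0.578
P(at least one) = 1 − 0.578 = 0.422

0.422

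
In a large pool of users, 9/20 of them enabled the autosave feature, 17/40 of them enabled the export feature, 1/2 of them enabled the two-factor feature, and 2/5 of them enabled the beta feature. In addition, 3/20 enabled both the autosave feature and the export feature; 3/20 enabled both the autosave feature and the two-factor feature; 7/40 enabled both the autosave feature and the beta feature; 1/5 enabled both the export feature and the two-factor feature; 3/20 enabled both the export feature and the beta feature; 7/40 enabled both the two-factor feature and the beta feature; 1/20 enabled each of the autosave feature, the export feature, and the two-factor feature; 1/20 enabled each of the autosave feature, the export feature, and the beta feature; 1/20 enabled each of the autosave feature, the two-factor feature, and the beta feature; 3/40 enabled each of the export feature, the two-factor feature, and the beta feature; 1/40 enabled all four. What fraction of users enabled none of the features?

P(at least one) = 9/20 + 17/40 + 1/2 + 2/5 − 3/20 − 3/20 − 7/40 − 1/5 − 3/20 − 7/40 + 1/20 + 1/20 + 1/20 + 3/40 − 1/40 = 39/40
P(none) = 1 − 39/40 = 1/40

1/40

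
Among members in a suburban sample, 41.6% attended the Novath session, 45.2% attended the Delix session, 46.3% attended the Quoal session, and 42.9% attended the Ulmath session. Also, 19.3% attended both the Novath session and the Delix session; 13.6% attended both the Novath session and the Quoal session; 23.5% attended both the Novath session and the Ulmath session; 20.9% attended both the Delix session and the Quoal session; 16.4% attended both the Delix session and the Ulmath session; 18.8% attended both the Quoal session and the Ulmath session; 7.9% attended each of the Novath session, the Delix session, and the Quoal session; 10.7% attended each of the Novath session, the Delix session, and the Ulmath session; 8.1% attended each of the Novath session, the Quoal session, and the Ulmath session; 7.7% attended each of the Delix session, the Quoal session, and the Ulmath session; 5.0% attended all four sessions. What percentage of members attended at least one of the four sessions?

92.9%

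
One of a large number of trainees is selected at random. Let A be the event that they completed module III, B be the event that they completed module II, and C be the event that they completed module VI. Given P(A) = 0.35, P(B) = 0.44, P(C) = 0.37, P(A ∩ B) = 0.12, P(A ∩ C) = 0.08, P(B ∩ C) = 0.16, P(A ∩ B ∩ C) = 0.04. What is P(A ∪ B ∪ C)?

By inclusion-exclusion,
P(A ∪ B ∪ C) = 0.35 + 0.44 + 0.37 − 0.12 − 0.08 − 0.16 + 0.04 = 0.84

0.84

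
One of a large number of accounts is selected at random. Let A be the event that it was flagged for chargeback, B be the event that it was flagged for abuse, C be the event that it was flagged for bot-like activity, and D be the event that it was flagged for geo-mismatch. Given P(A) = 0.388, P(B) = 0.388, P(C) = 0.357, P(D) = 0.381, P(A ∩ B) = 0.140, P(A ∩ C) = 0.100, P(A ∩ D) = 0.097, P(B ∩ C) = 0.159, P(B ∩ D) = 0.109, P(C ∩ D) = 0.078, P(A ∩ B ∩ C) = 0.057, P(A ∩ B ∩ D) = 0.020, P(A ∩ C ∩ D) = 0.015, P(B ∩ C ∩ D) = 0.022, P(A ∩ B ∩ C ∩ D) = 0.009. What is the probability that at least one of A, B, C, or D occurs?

P(A ∪ B ∪ C ∪ D) = 0.388 + 0.388 + 0.357 + 0.381 − 0.140 − 0.100 − 0.097 − 0.159 − 0.109 − 0.078 + 0.057 + 0.020 + 0.015 + 0.022 − 0.009 = 0.936

0.936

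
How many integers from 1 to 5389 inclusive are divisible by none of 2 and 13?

Apply inclusion-exclusion:
2694 + 414 − 207 = 2901
5389 − 2901 = 2488

2488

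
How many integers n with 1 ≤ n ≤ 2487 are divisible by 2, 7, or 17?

1484

floor(2487/2) + floor(2487/7) + floor(2487/17) − floor(2487/14) − floor(2487/34) − floor(2487/119) + floor(2487/238) = 1243 + 355 + 146 − 177 − 73 − 20 + 10 = 1484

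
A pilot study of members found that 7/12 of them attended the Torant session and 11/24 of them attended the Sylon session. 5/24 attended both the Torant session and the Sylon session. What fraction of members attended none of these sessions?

By inclusion-exclusion,
P(≥1) = 7/12 + 11/24 − 5/24 = 5/6
P(none) = 1 − 5/6 = 1/6

1/6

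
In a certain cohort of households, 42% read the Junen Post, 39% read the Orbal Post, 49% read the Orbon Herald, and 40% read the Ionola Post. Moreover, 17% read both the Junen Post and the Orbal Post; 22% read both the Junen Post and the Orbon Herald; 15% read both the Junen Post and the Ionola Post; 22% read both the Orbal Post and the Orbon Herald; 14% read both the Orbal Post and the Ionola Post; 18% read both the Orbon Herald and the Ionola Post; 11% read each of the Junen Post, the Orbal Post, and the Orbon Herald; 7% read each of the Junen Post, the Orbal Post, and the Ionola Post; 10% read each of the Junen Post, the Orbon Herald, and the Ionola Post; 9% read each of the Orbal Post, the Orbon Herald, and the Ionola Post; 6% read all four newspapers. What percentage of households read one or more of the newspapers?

By inclusion–exclusion:
P(≥1) = 42 + 39 + 49 + 40 − 17 − 22 − 15 − 22 − 14 − 18 + 11 + 7 + 10 + 9 − 6 = 93%

93%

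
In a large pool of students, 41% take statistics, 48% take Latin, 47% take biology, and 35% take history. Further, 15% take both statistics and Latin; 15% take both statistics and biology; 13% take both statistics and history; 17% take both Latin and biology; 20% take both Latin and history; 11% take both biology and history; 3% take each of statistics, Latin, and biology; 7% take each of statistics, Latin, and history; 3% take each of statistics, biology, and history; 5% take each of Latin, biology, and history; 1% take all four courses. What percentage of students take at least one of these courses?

97%

Inclusion–exclusion gives
P(≥1) = 41 + 48 + 47 + 35 − 15 − 15 − 13 − 17 − 20 − 11 + 3 + 7 + 3 + 5 − 1 = 97%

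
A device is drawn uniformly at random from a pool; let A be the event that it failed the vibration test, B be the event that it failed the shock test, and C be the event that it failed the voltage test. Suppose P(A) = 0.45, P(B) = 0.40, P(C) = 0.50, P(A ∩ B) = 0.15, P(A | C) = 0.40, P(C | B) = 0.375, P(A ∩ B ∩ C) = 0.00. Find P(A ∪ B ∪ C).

P(A ∩ C) = P(C)·P(A|C) = 0.50 × 0.40 = 0.20
P(B ∩ C) = P(B)·P(C|B) = 0.40 × 0.375 = 0.15
Apply inclusion-exclusion:
P(A ∪ B ∪ C) = 0.45 + 0.40 + 0.50 − 0.15 − 0.20 − 0.15 + 0.00 = 0.85

0.85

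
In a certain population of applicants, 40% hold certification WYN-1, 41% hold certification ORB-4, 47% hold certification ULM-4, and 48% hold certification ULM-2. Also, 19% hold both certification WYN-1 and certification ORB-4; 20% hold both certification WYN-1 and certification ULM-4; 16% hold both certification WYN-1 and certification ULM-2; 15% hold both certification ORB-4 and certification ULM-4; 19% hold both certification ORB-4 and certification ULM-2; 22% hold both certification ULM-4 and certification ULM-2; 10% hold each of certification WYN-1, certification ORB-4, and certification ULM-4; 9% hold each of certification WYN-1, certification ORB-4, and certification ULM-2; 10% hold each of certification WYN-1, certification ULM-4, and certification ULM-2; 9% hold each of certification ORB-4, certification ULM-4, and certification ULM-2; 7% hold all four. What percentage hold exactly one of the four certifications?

Using the inclusion–exclusion count for exactly one event:
P(exactly one) = 40 + 41 + 47 + 48 − 2·19 − 2·20 − 2·16 − 2·15 − 2·19 − 2·22 + 3·10 + 3·9 + 3·10 + 3·9 − 4·7 = 40%

40%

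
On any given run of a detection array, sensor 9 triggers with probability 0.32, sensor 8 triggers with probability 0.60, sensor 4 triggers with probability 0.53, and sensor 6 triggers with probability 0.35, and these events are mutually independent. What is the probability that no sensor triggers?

P(none) = (1 − 0.32) × (1 − 0.60) × (1 − 0.53) × (1 − 0.35) = 0.68 × 0.40 × 0.47 × 0.65 = 0.083096

0.083096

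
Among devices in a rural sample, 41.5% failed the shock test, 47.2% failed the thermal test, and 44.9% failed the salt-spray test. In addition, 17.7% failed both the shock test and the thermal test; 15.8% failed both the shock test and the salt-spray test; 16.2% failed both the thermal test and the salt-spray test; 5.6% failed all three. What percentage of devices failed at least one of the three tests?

By inclusion-exclusion,
P(at least one) = 41.5 + 47.2 + 44.9 − 17.7 − 15.8 − 16.2 + 5.6 = 89.5%

89.5%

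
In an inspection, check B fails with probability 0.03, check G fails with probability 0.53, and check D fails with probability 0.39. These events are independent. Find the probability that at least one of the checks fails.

0.721901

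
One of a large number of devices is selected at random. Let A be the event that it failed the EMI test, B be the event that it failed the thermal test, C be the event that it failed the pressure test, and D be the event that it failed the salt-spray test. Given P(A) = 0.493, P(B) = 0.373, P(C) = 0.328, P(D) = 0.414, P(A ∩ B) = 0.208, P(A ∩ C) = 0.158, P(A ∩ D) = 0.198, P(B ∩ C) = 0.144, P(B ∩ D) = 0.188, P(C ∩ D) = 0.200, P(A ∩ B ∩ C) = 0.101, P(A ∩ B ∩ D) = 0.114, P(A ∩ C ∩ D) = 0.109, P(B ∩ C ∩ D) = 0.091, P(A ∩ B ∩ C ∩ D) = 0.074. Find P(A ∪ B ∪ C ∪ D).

0.853

By inclusion–exclusion:
P(A ∪ B ∪ C ∪ D) = 0.493 + 0.373 + 0.328 + 0.414 − 0.208 − 0.158 − 0.198 − 0.144 − 0.188 − 0.200 + 0.101 + 0.114 + 0.109 + 0.091 − 0.074 = 0.853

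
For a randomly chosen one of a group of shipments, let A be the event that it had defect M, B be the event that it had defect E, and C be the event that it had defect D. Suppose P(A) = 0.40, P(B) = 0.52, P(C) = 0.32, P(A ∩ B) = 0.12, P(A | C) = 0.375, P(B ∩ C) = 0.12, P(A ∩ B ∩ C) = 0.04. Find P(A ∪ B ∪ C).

P(A ∩ C) = P(C)·P(A|C) = 0.32 × 0.375 = 0.12
Inclusion–exclusion gives
P(A ∪ B ∪ C) = 0.40 + 0.52 + 0.32 − 0.12 − 0.12 − 0.12 + 0.04 = 0.92

0.92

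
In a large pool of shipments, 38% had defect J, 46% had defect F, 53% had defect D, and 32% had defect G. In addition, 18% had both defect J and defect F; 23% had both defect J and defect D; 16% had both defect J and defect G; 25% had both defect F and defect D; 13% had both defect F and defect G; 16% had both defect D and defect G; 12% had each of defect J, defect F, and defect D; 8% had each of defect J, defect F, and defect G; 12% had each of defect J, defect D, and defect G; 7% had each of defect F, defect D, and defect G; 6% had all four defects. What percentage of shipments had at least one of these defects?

By inclusion-exclusion,
P(at least one) = 38 + 46 + 53 + 32 − 18 − 23 − 16 − 25 − 13 − 16 + 12 + 8 + 12 + 7 − 6 = 91%

91%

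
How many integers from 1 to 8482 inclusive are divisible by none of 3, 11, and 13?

4746

floor(8482/3) + floor(8482/11) + floor(8482/13) − floor(8482/33) − floor(8482/39) − floor(8482/143) + floor(8482/429) = 2827 + 771 + 652 − 257 − 217 − 59 + 19 = 3736
8482 − 3736 = 4746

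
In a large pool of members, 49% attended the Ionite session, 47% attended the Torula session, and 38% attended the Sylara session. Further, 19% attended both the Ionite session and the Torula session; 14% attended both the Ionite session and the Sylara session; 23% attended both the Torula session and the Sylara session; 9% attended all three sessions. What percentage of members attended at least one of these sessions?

Using inclusion–exclusion:
P(≥1) = 49 + 47 + 38 − 19 − 14 − 23 + 9 = 87%

87%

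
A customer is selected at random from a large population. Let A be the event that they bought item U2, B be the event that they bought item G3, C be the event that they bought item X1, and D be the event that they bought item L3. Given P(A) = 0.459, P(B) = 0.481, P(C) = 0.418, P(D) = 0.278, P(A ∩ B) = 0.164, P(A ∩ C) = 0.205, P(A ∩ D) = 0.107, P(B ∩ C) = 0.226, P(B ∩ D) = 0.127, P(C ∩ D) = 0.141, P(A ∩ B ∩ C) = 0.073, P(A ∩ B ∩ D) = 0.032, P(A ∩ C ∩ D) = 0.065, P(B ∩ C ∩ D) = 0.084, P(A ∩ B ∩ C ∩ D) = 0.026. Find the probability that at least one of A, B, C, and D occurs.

P(A ∪ B ∪ C ∪ D) = 0.459 + 0.481 + 0.418 + 0.278 − 0.164 − 0.205 − 0.107 − 0.226 − 0.127 − 0.141 + 0.073 + 0.032 + 0.065 + 0.084 − 0.026 = 0.894

0.894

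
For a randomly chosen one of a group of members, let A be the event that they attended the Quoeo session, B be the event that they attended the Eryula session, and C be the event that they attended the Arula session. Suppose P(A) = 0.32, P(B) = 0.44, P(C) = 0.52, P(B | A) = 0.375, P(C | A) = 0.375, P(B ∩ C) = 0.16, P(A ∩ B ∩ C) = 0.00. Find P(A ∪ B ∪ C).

0.88

P(A ∩ B) = P(A)·P(B|A) = 0.32 × 0.375 = 0.12
P(A ∩ C) = P(A)·P(C|A) = 0.32 × 0.375 = 0.12
By inclusion-exclusion,
P(A ∪ B ∪ C) = 0.32 + 0.44 + 0.52 − 0.12 − 0.12 − 0.16 + 0.00 = 0.88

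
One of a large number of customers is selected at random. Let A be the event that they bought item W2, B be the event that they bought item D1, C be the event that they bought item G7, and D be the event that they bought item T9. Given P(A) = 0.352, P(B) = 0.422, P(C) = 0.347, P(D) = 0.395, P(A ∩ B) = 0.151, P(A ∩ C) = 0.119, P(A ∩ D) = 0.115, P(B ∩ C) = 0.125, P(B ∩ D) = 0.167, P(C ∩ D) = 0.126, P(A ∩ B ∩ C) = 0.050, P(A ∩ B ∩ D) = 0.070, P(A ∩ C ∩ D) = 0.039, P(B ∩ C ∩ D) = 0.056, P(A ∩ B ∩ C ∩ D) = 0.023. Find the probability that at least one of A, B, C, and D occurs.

0.905

P(A ∪ B ∪ C ∪ D) = 0.352 + 0.422 + 0.347 + 0.395 − 0.151 − 0.119 − 0.115 − 0.125 − 0.167 − 0.126 + 0.050 + 0.070 + 0.039 + 0.056 − 0.023 = 0.905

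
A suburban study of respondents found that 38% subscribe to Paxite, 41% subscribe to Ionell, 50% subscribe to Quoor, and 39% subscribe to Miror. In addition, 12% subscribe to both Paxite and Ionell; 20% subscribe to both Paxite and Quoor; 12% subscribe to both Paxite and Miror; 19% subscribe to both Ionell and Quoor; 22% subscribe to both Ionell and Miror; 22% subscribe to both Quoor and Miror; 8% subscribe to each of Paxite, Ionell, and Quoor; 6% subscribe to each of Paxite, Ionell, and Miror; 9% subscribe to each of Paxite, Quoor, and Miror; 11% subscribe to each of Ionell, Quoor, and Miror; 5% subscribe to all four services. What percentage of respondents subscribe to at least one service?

P(≥1) = 38 + 41 + 50 + 39 − 12 − 20 − 12 − 19 − 22 − 22 + 8 + 6 + 9 + 11 − 5 = 90%

90%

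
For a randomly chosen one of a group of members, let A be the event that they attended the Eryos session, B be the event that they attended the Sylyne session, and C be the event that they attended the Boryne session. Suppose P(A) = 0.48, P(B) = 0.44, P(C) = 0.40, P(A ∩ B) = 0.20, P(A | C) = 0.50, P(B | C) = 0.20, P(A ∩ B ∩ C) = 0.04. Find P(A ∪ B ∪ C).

0.88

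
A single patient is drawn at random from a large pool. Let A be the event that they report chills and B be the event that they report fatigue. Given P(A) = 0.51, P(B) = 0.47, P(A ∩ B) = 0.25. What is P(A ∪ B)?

0.73

P(A ∪ B) = 0.51 + 0.47 − 0.25 = 0.73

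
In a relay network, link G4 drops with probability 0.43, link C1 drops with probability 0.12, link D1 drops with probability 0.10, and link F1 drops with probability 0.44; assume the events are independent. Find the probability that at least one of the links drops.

0.7471936

Since the events are independent, P(none) is the product of the individual non-occurrence probabilities.
P(none) = (1 − 0.43) × (1 − 0.12) × (1 − 0.10) × (1 − 0.44) = 0.57 × 0.88 × 0.90 × 0.56 = 0.2528064
P(at least one) = 1 − 0.2528064 = 0.7471936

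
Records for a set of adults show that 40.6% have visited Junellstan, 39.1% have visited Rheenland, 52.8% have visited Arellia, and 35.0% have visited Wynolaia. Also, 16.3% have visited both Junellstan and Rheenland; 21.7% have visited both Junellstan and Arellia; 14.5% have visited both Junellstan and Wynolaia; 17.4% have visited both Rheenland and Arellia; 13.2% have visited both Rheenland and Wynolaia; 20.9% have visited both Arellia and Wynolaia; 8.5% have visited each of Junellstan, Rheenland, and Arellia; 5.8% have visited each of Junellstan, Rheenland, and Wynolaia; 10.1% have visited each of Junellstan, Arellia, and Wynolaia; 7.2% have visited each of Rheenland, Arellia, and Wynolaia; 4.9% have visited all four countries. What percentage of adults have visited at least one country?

90.2%

By inclusion–exclusion:
P(at least one) = 40.6 + 39.1 + 52.8 + 35.0 − 16.3 − 21.7 − 14.5 − 17.4 − 13.2 − 20.9 + 8.5 + 5.8 + 10.1 + 7.2 − 4.9 = 90.2%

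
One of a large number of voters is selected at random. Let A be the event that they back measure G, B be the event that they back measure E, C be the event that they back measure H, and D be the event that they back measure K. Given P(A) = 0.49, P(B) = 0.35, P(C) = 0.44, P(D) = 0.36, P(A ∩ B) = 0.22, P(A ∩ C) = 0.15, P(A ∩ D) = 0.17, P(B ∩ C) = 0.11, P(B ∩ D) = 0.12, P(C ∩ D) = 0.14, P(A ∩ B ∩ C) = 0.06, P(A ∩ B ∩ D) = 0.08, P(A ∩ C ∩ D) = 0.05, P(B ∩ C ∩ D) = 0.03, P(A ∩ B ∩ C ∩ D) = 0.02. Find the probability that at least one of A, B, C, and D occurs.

0.93

Apply inclusion-exclusion:
P(A ∪ B ∪ C ∪ D) = 0.49 + 0.35 + 0.44 + 0.36 − 0.22 − 0.15 − 0.17 − 0.11 − 0.12 − 0.14 + 0.06 + 0.08 + 0.05 + 0.03 − 0.02 = 0.93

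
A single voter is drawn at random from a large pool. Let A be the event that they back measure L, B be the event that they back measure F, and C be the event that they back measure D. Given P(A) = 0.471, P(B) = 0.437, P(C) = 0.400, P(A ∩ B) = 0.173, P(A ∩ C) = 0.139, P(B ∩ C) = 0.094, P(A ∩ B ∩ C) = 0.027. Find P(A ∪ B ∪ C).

0.929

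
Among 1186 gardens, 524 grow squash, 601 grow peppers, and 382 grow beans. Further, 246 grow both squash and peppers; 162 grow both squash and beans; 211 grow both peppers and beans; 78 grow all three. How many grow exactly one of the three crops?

Using the inclusion–exclusion count for exactly one event:
N(exactly one) = 524 + 601 + 382 − 2·246 − 2·162 − 2·211 + 3·78 = 503

503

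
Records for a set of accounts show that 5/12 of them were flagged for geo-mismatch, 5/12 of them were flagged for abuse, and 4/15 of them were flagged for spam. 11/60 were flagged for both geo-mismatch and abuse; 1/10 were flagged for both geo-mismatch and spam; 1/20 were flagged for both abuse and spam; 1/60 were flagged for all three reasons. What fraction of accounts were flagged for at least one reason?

P(≥1) = 5/12 + 5/12 + 4/15 − 11/60 − 1/10 − 1/20 + 1/60 = 47/60

47/60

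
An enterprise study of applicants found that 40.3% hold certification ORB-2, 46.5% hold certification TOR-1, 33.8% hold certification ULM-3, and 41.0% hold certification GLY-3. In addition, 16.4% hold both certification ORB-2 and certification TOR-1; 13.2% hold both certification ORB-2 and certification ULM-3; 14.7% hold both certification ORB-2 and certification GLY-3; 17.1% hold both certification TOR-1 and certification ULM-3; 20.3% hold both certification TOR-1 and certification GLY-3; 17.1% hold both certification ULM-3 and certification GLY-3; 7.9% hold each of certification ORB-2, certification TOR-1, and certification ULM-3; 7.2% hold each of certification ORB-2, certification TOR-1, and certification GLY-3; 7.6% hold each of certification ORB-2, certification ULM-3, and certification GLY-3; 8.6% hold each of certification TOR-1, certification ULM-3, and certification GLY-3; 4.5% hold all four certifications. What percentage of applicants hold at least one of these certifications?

89.6%

P(at least one) = 40.3 + 46.5 + 33.8 + 41.0 − 16.4 − 13.2 − 14.7 − 17.1 − 20.3 − 17.1 + 7.9 + 7.2 + 7.6 + 8.6 − 4.5 = 89.6%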